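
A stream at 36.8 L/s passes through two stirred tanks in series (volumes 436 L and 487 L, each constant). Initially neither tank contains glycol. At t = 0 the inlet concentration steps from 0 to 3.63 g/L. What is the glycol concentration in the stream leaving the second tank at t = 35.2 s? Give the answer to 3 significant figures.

Time constants: τᵢ = Vᵢ/Q for each well-mixed tank.
τ₁ = 436/36.8 = 11.848 s; τ₂ = 487/36.8 = 13.234 s.
Tank 1: C₁ = C_in(1 − e^(−t/τ₁)). Tank 2 (τ₁ ≠ τ₂): C₂ = C_in[1 − (τ₁ e^(−t/τ₁) − τ₂ e^(−t/τ₂))/(τ₁ − τ₂)].
At t = 35.2: e^(−t/τ₁) = 0.051252, e^(−t/τ₂) = 0.069957.
C₂ = 3.63·[1 − (11.848·0.051252 − 13.234·0.069957)/(-1.3859)] = 3.63·0.77013 = 2.7956 g/L.

2.80 g/L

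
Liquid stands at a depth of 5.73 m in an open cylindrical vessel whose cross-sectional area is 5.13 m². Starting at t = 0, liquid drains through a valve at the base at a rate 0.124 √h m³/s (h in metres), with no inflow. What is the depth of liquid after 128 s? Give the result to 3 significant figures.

0.717 m

With no inflow, A dh/dt = −0.124 √h.
Separate and integrate: 2(√h − √h₀) = −(0.124/A) t.
√h = √5.73 − 0.124·128/(2·5.13) = 2.3937 − 1.5470 = 0.84676.
h = 0.84676² = 0.71701 m.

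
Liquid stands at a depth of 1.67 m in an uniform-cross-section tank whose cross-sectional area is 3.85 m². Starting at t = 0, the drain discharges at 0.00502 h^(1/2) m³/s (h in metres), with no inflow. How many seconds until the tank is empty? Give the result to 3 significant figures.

Volume balance on the tank: A dh/dt = −0.00502 √h.
Separate and integrate: 2(√h − √h₀) = −(0.00502/A) t.
Set h = 0: 2√h₀ = (0.00502/A) t_empty ⇒ t_empty = 2A√h₀/0.00502.
t_empty = 2·3.85·√1.67/0.00502 = 7.7000·1.2923/0.00502 = 1982.2 s.

1980 s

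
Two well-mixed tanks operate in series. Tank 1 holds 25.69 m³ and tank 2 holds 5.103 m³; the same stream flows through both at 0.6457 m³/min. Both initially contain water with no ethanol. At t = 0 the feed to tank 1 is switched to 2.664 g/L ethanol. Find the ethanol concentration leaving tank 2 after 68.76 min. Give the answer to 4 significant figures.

Species balance on tank i: dCᵢ/dt = (Cᵢ₋₁ − Cᵢ)/τᵢ with τᵢ = Vᵢ/Q.
τ₁ = 25.69/0.6457 = 39.7863 min; τ₂ = 5.103/0.6457 = 7.90305 min.
Tank 1: C₁ = C_in(1 − e^(−t/τ₁)). Tank 2 (τ₁ ≠ τ₂): C₂ = C_in[1 − (τ₁ e^(−t/τ₁) − τ₂ e^(−t/τ₂))/(τ₁ − τ₂)].
At t = 68.76: e^(−t/τ₁) = 0.177598, e^(−t/τ₂) = 0.000166513.
C₂ = 2.664·[1 − (39.7863·0.177598 − 7.90305·0.000166513)/(31.8832)] = 2.664·0.778421 = 2.07371 g/L.

2.074 g/L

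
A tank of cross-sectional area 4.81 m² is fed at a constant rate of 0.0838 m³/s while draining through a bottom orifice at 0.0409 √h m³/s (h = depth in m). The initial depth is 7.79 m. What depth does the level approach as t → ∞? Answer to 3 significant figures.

4.20 m

A dh/dt = Q_in − 0.0409 √h. Steady state requires inflow = outflow:
Q_in = 0.0409 √h_ss ⇒ √h_ss = 0.0838/0.0409 = 2.0489.
h_ss = 2.0489² = 4.1980 m. (Since h₀ = 7.79 m > h_ss, the level will fall toward this value.)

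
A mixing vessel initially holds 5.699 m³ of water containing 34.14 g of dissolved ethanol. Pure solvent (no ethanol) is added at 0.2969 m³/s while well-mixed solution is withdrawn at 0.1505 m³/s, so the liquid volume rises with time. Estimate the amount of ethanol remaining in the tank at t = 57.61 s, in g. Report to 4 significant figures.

13.42 g

Total volume: dV/dt = Q_in − Q_out = 0.146400 m³/s, so V(t) = 5.699 + 0.146400 t and V(57.61) = 14.1331 m³.
Solute balance: dm/dt = 0 − Q_out C = −Q_out m/V(t).
dm/m = −Q_out dt/(V₀ + 0.146400 t); integrating gives ln(m/m₀) = −(Q_out/(Q_in−Q_out)) ln(V/V₀).
m = m₀ (V₀/V)^(Q_out/(Q_in−Q_out)) = 34.14 × (5.699/14.1331)^(1.02801) = 13.4208 g.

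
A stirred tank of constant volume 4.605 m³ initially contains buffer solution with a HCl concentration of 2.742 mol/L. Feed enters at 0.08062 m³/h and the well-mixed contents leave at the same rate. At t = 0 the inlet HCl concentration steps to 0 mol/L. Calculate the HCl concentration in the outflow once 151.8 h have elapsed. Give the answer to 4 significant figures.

Unsteady species balance (constant V, well mixed): V dC/dt = Q(C_in − C).
So dC/dt = (C_in − C)/τ with τ = V/Q = 4.605/0.08062 = 57.1198 h.
This is linear first-order; C(t) = C_in + (C₀ − C_in) e^(−t/τ).
C(151.8) = 0 + (2.742 − 0)·e^(−151.8/57.1198) = 0 + (2.74200)·0.0701183 = 0.192264 mol/L.

0.1923 mol/L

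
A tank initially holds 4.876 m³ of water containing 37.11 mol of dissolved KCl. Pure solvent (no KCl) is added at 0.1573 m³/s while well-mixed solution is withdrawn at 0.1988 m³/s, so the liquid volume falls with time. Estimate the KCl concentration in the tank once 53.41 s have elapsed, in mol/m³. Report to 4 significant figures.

Total volume: dV/dt = Q_in − Q_out = -0.0415000 m³/s, so V(t) = 4.876 − 0.0415000 t and V(53.41) = 2.65949 m³.
No KCl enters, so dm/dt = −Q_out · (m/V).
Separate: dm/m = −Q_out dt/V(t) ⇒ ln(m/m₀) = −(Q_out/(Q_in−Q_out)) ln(V/V₀).
m = m₀ (V₀/V)^(Q_out/(Q_in−Q_out)) = 37.11 × (4.876/2.65949)^(-4.79036) = 2.03400 mol.
C = m/V = 2.03400/2.65949 = 0.764810 mol/m³.

0.7648 mol/m³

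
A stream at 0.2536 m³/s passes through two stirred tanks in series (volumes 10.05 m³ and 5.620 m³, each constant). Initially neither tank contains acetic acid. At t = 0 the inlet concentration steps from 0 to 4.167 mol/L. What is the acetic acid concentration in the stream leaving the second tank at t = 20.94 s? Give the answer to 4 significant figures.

0.6487 mol/L

Time constants: τᵢ = Vᵢ/Q for each well-mixed tank.
τ₁ = 10.05/0.2536 = 39.6293 s; τ₂ = 5.620/0.2536 = 22.1609 s.
Tank 1: C₁ = C_in(1 − e^(−t/τ₁)). Tank 2 (τ₁ ≠ τ₂): C₂ = C_in[1 − (τ₁ e^(−t/τ₁) − τ₂ e^(−t/τ₂))/(τ₁ − τ₂)].
At t = 20.94: e^(−t/τ₁) = 0.589550, e^(−t/τ₂) = 0.388715.
C₂ = 4.167·[1 − (39.6293·0.589550 − 22.1609·0.388715)/(17.4685)] = 4.167·0.155667 = 0.648666 mol/L.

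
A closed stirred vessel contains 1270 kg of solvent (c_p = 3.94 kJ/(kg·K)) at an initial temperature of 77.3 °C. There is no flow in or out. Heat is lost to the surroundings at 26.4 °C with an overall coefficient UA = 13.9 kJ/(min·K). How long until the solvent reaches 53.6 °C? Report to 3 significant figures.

Energy balance: M c_p dT/dt = −UA(T − T_amb).
τ = M c_p/UA = 359.99 min; T_ss = T_amb = 26.400 °C.
T(t) = T_ss + (T₀ − T_ss)e^(−t/τ); set T = 53.6:
t = −τ ln[(T − T_ss)/(T₀ − T_ss)] = −359.99 · ln(0.53438) = 225.58 min.

226 min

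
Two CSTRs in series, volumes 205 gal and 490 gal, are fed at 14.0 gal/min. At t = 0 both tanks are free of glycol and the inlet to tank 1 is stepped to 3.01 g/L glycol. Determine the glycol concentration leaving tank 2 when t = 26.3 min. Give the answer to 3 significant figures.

0.928 g/L

Each tank obeys Vᵢ dCᵢ/dt = Q(Cᵢ₋₁ − Cᵢ), so τᵢ = Vᵢ/Q.
τ₁ = 205/14.0 = 14.643 min; τ₂ = 490/14.0 = 35.000 min.
Tank 1: C₁ = C_in(1 − e^(−t/τ₁)). Tank 2 (τ₁ ≠ τ₂): C₂ = C_in[1 − (τ₁ e^(−t/τ₁) − τ₂ e^(−t/τ₂))/(τ₁ − τ₂)].
At t = 26.3: e^(−t/τ₁) = 0.16595, e^(−t/τ₂) = 0.47169.
C₂ = 3.01·[1 − (14.643·0.16595 − 35.000·0.47169)/(-20.357)] = 3.01·0.30838 = 0.92824 g/L.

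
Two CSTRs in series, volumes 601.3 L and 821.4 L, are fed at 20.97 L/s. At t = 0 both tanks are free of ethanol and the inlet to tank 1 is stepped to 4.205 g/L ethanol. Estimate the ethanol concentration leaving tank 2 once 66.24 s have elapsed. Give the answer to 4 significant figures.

Time constants: τᵢ = Vᵢ/Q for each well-mixed tank.
τ₁ = 601.3/20.97 = 28.6743 s; τ₂ = 821.4/20.97 = 39.1702 s.
Solving the cascade with C₁(0)=C₂(0)=0 gives C₂(t) = C_in[1 − (τ₁ e^(−t/τ₁) − τ₂ e^(−t/τ₂))/(τ₁ − τ₂)].
At t = 66.24: e^(−t/τ₁) = 0.0992530, e^(−t/τ₂) = 0.184320.
C₂ = 4.205·[1 − (28.6743·0.0992530 − 39.1702·0.184320)/(-10.4959)] = 4.205·0.583281 = 2.45269 g/L.

2.453 g/L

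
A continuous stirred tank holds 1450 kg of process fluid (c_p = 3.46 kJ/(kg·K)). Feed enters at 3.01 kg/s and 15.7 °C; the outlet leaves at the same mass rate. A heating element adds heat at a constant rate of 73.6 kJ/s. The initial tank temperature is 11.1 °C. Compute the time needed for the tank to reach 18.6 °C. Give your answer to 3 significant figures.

M c_p dT/dt = ṁ c_p (T_in − T) + Q̇.
τ = M/ṁ = 481.73 s; T_ss = T_in + Q̇/(ṁ c_p) = 22.767 °C.
T(t) = T_ss + (T₀ − T_ss) e^(−t/τ). Set T = 18.6:
e^(−t/τ) = (18.6 − 22.767)/(11.1 − 22.767) = 0.35716
t = −481.73 · ln(0.35716) = 495.97 s.

496 s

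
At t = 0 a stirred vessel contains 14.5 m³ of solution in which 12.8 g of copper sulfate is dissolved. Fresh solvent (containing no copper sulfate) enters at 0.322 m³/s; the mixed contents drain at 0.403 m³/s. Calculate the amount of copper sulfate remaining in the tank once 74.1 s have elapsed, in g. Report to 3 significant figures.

0.897 g

Total volume: dV/dt = Q_in − Q_out = -0.081000 m³/s, so V(t) = 14.5 − 0.081000 t and V(74.1) = 8.4979 m³.
No copper sulfate enters, so dm/dt = −Q_out · (m/V).
dm/m = −Q_out dt/(V₀ − 0.081000 t); integrating gives ln(m/m₀) = −(Q_out/(Q_in−Q_out)) ln(V/V₀).
m = m₀ (V₀/V)^(Q_out/(Q_in−Q_out)) = 12.8 × (14.5/8.4979)^(-4.9753) = 0.89672 g.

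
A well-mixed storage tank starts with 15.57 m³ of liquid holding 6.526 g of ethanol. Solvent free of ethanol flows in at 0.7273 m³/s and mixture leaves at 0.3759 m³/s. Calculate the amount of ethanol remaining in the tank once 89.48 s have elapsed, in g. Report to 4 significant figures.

Total volume: dV/dt = Q_in − Q_out = 0.351400 m³/s, so V(t) = 15.57 + 0.351400 t and V(89.48) = 47.0133 m³.
Solute balance: dm/dt = 0 − Q_out C = −Q_out m/V(t).
Separate: dm/m = −Q_out dt/V(t) ⇒ ln(m/m₀) = −(Q_out/(Q_in−Q_out)) ln(V/V₀).
m = m₀ (V₀/V)^(Q_out/(Q_in−Q_out)) = 6.526 × (15.57/47.0133)^(1.06972) = 2.00103 g.

2.001 g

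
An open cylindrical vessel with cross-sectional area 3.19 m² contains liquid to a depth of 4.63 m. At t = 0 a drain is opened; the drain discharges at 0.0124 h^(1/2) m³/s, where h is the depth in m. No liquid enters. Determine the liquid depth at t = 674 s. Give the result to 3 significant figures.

0.709 m

A dh/dt = −Q_out = −0.0124 √h.
∫ h^(−1/2) dh = −(0.0124/A) ∫ dt, giving 2√h = 2√h₀ − (0.0124/A) t.
√h = √4.63 − 0.0124·674/(2·3.19) = 2.1517 − 1.3100 = 0.84177.
h = 0.84177² = 0.70858 m.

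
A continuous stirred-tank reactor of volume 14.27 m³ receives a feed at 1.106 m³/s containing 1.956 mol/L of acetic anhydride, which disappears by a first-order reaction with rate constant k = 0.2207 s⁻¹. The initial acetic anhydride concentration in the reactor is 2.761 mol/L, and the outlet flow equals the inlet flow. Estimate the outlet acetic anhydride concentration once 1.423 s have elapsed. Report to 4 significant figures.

Species balance: V dC/dt = Q C_in − Q C − k V C.
dC/dt = (Q/V) C_in − (Q/V + k) C; effective rate a = Q/V + k = 0.0775053 + 0.2207 = 0.298205 s⁻¹.
C_ss = Q C_in/(Q + kV) = 0.508376 mol/L; C(t) = C_ss + (C₀ − C_ss) e^(−a t).
C(1.423) = 0.508376 + (2.25262)·e^(−0.298205·1.423) = 0.508376 + (2.25262)·0.654197 = 1.98204 mol/L.

1.982 mol/L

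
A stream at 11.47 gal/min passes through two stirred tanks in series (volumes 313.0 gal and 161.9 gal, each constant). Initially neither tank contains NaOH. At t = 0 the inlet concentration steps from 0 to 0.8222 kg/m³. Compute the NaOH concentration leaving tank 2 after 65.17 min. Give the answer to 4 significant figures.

Species balance on tank i: dCᵢ/dt = (Cᵢ₋₁ − Cᵢ)/τᵢ with τᵢ = Vᵢ/Q.
τ₁ = 313.0/11.47 = 27.2886 min; τ₂ = 161.9/11.47 = 14.1151 min.
Solving the cascade with C₁(0)=C₂(0)=0 gives C₂(t) = C_in[1 − (τ₁ e^(−t/τ₁) − τ₂ e^(−t/τ₂))/(τ₁ − τ₂)].
At t = 65.17: e^(−t/τ₁) = 0.0917967, e^(−t/τ₂) = 0.00988193.
C₂ = 0.8222·[1 − (27.2886·0.0917967 − 14.1151·0.00988193)/(13.1735)] = 0.8222·0.820434 = 0.674560 kg/m³.

0.6746 kg/m³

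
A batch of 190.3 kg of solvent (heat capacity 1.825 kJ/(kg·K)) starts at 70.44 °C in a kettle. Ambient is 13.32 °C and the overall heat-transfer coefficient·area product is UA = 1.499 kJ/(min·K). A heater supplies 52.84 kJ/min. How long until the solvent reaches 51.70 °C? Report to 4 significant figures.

450.4 min

Lumped-capacitance energy balance: M c_p dT/dt = UA(T_amb − T) + Q̇.
τ = M c_p/UA = 231.686 min; T_ss = T_amb + Q̇/UA = 13.32 + 52.84/1.499 = 48.5702 °C.
T(t) = T_ss + (T₀ − T_ss)e^(−t/τ); set T = 51.70:
t = −τ ln[(T − T_ss)/(T₀ − T_ss)] = −231.686 · ln(0.143112) = 450.428 min.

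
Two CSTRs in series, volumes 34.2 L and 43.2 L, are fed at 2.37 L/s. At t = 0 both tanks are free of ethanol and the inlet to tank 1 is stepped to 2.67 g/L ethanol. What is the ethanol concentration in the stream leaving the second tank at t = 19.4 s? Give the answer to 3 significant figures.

Species balance on tank i: dCᵢ/dt = (Cᵢ₋₁ − Cᵢ)/τᵢ with τᵢ = Vᵢ/Q.
τ₁ = 34.2/2.37 = 14.430 s; τ₂ = 43.2/2.37 = 18.228 s.
Solving the cascade with C₁(0)=C₂(0)=0 gives C₂(t) = C_in[1 − (τ₁ e^(−t/τ₁) − τ₂ e^(−t/τ₂))/(τ₁ − τ₂)].
At t = 19.4: e^(−t/τ₁) = 0.26070, e^(−t/τ₂) = 0.34497.
C₂ = 2.67·[1 − (14.430·0.26070 − 18.228·0.34497)/(-3.7975)] = 2.67·0.33482 = 0.89396 g/L.

0.894 g/L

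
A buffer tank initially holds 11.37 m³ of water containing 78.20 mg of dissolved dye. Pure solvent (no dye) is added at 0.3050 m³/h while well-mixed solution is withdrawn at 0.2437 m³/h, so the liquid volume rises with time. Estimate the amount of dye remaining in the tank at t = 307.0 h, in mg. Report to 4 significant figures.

1.611 mg

Total volume: dV/dt = Q_in − Q_out = 0.0613000 m³/h, so V(t) = 11.37 + 0.0613000 t and V(307.0) = 30.1891 m³.
Solute balance: dm/dt = 0 − Q_out C = −Q_out m/V(t).
dm/m = −Q_out dt/(V₀ + 0.0613000 t); integrating gives ln(m/m₀) = −(Q_out/(Q_in−Q_out)) ln(V/V₀).
m = m₀ (V₀/V)^(Q_out/(Q_in−Q_out)) = 78.20 × (11.37/30.1891)^(3.97553) = 1.61148 mg.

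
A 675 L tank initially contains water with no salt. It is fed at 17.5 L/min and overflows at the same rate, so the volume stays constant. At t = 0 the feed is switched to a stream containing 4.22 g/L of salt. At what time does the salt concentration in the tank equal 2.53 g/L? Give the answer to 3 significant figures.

35.3 min

Species balance: V dC/dt = Q(C_in − C) ⇒ τ = V/Q = 38.571 min.
C(t) = C_in + (C₀ − C_in) e^(−t/τ). Set C = 2.53 and solve for t:
e^(−t/τ) = (C − C_in)/(C₀ − C_in) = (2.53 − 4.22)/(0 − 4.22) = 0.40047
t = −τ ln(…) = 38.571 × 0.91511 = 35.297 min.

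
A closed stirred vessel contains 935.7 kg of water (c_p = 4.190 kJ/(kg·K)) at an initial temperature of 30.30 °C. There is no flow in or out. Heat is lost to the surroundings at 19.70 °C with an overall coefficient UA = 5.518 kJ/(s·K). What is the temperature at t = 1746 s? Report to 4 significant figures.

M c_p dT/dt = −UA(T − T_amb).
dT/dt = (T_ss − T)/τ with T_ss = T_amb = 19.7000 °C, τ = M c_p/UA = 935.7·4.190/5.518 = 710.508 s.
Solution: T(t) = T_ss + (T₀ − T_ss) e^(−t/τ).
T(1746) = 19.7000 + (10.6000)·0.0856576 = 20.6080 °C.

20.61 °C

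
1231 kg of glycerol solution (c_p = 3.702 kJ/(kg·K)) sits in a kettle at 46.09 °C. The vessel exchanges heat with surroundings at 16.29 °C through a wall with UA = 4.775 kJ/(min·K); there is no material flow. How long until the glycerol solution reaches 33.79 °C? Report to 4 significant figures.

Energy balance: M c_p dT/dt = −UA(T − T_amb).
τ = M c_p/UA = 954.379 min; T_ss = T_amb = 16.2900 °C.
T(t) = T_ss + (T₀ − T_ss)e^(−t/τ); set T = 33.79:
t = −τ ln[(T − T_ss)/(T₀ − T_ss)] = −954.379 · ln(0.587248) = 508.023 min.

508.0 min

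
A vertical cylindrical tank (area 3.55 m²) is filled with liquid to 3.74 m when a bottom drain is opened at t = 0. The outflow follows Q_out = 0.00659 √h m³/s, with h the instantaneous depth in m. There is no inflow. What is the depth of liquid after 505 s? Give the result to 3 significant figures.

2.15 m

Mass balance (ρ constant): A dh/dt = −0.00659 √h.
Separate and integrate: 2(√h − √h₀) = −(0.00659/A) t.
√h = √3.74 − 0.00659·505/(2·3.55) = 1.9339 − 0.46873 = 1.4652.
h = 1.4652² = 2.1468 m.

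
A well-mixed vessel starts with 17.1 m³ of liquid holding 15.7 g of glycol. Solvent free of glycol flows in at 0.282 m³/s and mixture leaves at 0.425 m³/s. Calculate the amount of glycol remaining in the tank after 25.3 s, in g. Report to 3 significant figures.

Let m(t) be the amount of glycol. Volume: V(t) = V₀ + (Q_in − Q_out) t = 17.1 − 0.14300 t; V(25.3) = 13.482 m³.
Species balance (pure solvent in): dm/dt = −Q_out · m/V(t).
Separate: dm/m = −Q_out dt/V(t) ⇒ ln(m/m₀) = −(Q_out/(Q_in−Q_out)) ln(V/V₀).
m = m₀ (V₀/V)^(Q_out/(Q_in−Q_out)) = 15.7 × (17.1/13.482)^(-2.9720) = 7.7459 g.

7.75 g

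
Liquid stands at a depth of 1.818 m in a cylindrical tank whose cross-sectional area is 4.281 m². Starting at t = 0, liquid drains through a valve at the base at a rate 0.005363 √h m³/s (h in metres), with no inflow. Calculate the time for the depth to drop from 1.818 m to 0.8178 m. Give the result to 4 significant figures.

Unsteady balance on liquid volume: A dh/dt = −0.005363 √h.
This is separable: 2 d(√h)/dt = −0.005363/A, so √h = √h₀ − (0.005363/(2A)) t.
t = 2A(√h₀ − √h)/0.005363 = 2·4.281·(√1.818 − √0.8178)/0.005363
  = 8.56200 × (1.34833 − 0.904323) / 0.005363 = 708.858 s.

708.9 s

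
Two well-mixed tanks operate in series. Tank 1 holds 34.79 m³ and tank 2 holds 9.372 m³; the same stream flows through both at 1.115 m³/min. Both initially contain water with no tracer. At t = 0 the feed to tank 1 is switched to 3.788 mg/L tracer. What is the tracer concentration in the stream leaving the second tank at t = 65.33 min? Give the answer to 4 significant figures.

Species balance on tank i: dCᵢ/dt = (Cᵢ₋₁ − Cᵢ)/τᵢ with τᵢ = Vᵢ/Q.
τ₁ = 34.79/1.115 = 31.2018 min; τ₂ = 9.372/1.115 = 8.40538 min.
Solving the cascade with C₁(0)=C₂(0)=0 gives C₂(t) = C_in[1 − (τ₁ e^(−t/τ₁) − τ₂ e^(−t/τ₂))/(τ₁ − τ₂)].
At t = 65.33: e^(−t/τ₁) = 0.123219, e^(−t/τ₂) = 0.000421200.
C₂ = 3.788·[1 − (31.2018·0.123219 − 8.40538·0.000421200)/(22.7964)] = 3.788·0.831503 = 3.14973 mg/L.

3.150 mg/L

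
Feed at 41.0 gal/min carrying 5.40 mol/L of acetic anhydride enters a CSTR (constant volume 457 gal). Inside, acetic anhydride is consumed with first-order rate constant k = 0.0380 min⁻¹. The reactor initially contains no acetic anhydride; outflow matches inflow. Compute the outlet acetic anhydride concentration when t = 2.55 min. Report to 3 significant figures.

Species balance: V dC/dt = Q C_in − Q C − k V C.
dC/dt = (Q/V) C_in − (Q/V + k) C; effective rate a = Q/V + k = 0.089716 + 0.0380 = 0.12772 min⁻¹.
C_ss = Q C_in/(Q + kV) = 3.7933 mol/L; C(t) = C_ss + (C₀ − C_ss) e^(−a t).
C(2.55) = 3.7933 + (-3.7933)·e^(−0.12772·2.55) = 3.7933 + (-3.7933)·0.72204 = 1.0544 mol/L.

1.05 mol/L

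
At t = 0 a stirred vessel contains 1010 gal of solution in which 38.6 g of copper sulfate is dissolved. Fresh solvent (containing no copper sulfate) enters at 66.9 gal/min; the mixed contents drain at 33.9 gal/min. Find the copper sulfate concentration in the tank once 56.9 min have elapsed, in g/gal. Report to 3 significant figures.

Let m(t) be the amount of copper sulfate. Volume: V(t) = V₀ + (Q_in − Q_out) t = 1010 + 33.000 t; V(56.9) = 2887.7 gal.
No copper sulfate enters, so dm/dt = −Q_out · (m/V).
Separate: dm/m = −Q_out dt/V(t) ⇒ ln(m/m₀) = −(Q_out/(Q_in−Q_out)) ln(V/V₀).
m = m₀ (V₀/V)^(Q_out/(Q_in−Q_out)) = 38.6 × (1010/2887.7)^(1.0273) = 13.119 g.
C = m/V = 13.119/2887.7 = 0.0045432 g/gal.

0.00454 g/gal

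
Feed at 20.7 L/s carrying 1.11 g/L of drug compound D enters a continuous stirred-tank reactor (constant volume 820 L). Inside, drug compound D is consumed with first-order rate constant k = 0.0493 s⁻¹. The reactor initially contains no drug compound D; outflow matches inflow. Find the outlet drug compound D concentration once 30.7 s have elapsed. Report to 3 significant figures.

0.338 g/L

V dC/dt = Q(C_in − C) − k V C.
This is linear with rate a = Q/V + k = 0.074544 s⁻¹.
C_ss = Q C_in/(Q + kV) = 0.37590 g/L; C(t) = C_ss + (C₀ − C_ss) e^(−a t).
C(30.7) = 0.37590 + (-0.37590)·e^(−0.074544·30.7) = 0.37590 + (-0.37590)·0.10142 = 0.33777 g/L.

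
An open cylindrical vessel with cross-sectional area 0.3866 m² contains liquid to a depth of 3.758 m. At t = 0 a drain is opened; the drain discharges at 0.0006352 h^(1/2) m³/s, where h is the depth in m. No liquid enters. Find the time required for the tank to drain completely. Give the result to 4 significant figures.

2360 s

Mass balance (ρ constant): A dh/dt = −0.0006352 √h.
This is separable: 2 d(√h)/dt = −0.0006352/A, so √h = √h₀ − (0.0006352/(2A)) t.
Set h = 0: 2√h₀ = (0.0006352/A) t_empty ⇒ t_empty = 2A√h₀/0.0006352.
t_empty = 2·0.3866·√3.758/0.0006352 = 0.773200·1.93856/0.0006352 = 2359.72 s.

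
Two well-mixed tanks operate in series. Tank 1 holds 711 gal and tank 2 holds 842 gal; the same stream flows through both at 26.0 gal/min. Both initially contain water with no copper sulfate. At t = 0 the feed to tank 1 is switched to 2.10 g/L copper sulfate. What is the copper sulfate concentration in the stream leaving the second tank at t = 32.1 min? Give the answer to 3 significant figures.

Time constants: τᵢ = Vᵢ/Q for each well-mixed tank.
τ₁ = 711/26.0 = 27.346 min; τ₂ = 842/26.0 = 32.385 min.
Tank 1: C₁ = C_in(1 − e^(−t/τ₁)). Tank 2 (τ₁ ≠ τ₂): C₂ = C_in[1 − (τ₁ e^(−t/τ₁) − τ₂ e^(−t/τ₂))/(τ₁ − τ₂)].
At t = 32.1: e^(−t/τ₁) = 0.30918, e^(−t/τ₂) = 0.37113.
C₂ = 2.10·[1 − (27.346·0.30918 − 32.385·0.37113)/(-5.0385)] = 2.10·0.29264 = 0.61455 g/L.

0.615 g/L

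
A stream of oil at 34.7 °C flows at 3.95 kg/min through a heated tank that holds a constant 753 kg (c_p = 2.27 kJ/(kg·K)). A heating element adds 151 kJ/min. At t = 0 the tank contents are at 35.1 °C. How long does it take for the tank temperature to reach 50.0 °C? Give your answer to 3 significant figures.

M c_p dT/dt = ṁ c_p (T_in − T) + Q̇.
τ = M/ṁ = 190.63 min; T_ss = T_in + Q̇/(ṁ c_p) = 51.540 °C.
T(t) = T_ss + (T₀ − T_ss) e^(−t/τ). Set T = 50.0:
e^(−t/τ) = (50.0 − 51.540)/(35.1 − 51.540) = 0.093699
t = −190.63 · ln(0.093699) = 451.35 min.

451 min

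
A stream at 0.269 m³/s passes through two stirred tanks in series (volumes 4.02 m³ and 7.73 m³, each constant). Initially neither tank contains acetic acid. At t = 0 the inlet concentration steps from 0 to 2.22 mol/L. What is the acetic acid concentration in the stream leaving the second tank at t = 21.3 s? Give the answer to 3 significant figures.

Time constants: τᵢ = Vᵢ/Q for each well-mixed tank.
τ₁ = 4.02/0.269 = 14.944 s; τ₂ = 7.73/0.269 = 28.736 s.
Solving the cascade with C₁(0)=C₂(0)=0 gives C₂(t) = C_in[1 − (τ₁ e^(−t/τ₁) − τ₂ e^(−t/τ₂))/(τ₁ − τ₂)].
At t = 21.3: e^(−t/τ₁) = 0.24044, e^(−t/τ₂) = 0.47653.
C₂ = 2.22·[1 − (14.944·0.24044 − 28.736·0.47653)/(-13.792)] = 2.22·0.26765 = 0.59419 mol/L.

0.594 mol/L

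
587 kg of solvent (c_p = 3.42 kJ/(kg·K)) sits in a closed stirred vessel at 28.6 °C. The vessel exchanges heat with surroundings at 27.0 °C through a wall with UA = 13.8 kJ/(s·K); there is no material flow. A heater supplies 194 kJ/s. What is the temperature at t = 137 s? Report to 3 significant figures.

36.2 °C

M c_p dT/dt = −UA(T − T_amb) + Q̇.
dT/dt = (T_ss − T)/τ with T_ss = T_amb + Q̇/UA = 27.0 + 194/13.8 = 41.058 °C, τ = M c_p/UA = 587·3.42/13.8 = 145.47 s.
Solution: T(t) = T_ss + (T₀ − T_ss) e^(−t/τ).
T(137) = 41.058 + (-12.458)·0.38994 = 36.200 °C.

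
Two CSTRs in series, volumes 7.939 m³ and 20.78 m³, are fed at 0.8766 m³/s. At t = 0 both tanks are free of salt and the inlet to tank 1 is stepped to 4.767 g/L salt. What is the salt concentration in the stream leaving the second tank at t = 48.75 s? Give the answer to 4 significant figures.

3.794 g/L

Species balance on tank i: dCᵢ/dt = (Cᵢ₋₁ − Cᵢ)/τᵢ with τᵢ = Vᵢ/Q.
τ₁ = 7.939/0.8766 = 9.05658 s; τ₂ = 20.78/0.8766 = 23.7052 s.
Solving the cascade with C₁(0)=C₂(0)=0 gives C₂(t) = C_in[1 − (τ₁ e^(−t/τ₁) − τ₂ e^(−t/τ₂))/(τ₁ − τ₂)].
At t = 48.75: e^(−t/τ₁) = 0.00459482, e^(−t/τ₂) = 0.127900.
C₂ = 4.767·[1 − (9.05658·0.00459482 − 23.7052·0.127900)/(-14.6486)] = 4.767·0.795867 = 3.79390 g/L.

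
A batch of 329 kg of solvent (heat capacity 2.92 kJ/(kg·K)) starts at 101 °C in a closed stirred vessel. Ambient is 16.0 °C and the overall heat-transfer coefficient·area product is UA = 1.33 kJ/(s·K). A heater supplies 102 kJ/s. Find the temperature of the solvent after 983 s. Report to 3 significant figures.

Lumped-capacitance energy balance: M c_p dT/dt = UA(T_amb − T) + Q̇.
dT/dt = (T_ss − T)/τ with T_ss = T_amb + Q̇/UA = 16.0 + 102/1.33 = 92.692 °C, τ = M c_p/UA = 329·2.92/1.33 = 722.32 s.
T approaches T_ss exponentially: T(t) = T_ss + (T₀ − T_ss) e^(−t/τ).
T(983) = 92.692 + (8.3083)·0.25643 = 94.822 °C.

94.8 °C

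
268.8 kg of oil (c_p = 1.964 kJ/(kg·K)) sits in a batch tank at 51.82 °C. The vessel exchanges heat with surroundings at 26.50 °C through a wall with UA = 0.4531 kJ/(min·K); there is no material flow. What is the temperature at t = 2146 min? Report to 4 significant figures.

Lumped-capacitance energy balance: M c_p dT/dt = UA(T_amb − T).
dT/dt = (T_ss − T)/τ with T_ss = T_amb = 26.5000 °C, τ = M c_p/UA = 268.8·1.964/0.4531 = 1165.14 min.
Solution: T(t) = T_ss + (T₀ − T_ss) e^(−t/τ).
T(2146) = 26.5000 + (25.3200)·0.158525 = 30.5138 °C.

30.51 °C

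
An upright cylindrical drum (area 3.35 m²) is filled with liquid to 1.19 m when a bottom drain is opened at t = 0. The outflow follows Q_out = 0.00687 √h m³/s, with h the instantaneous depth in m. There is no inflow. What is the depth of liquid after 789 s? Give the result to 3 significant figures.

With no inflow, A dh/dt = −0.00687 √h.
Separate and integrate: 2(√h − √h₀) = −(0.00687/A) t.
√h = √1.19 − 0.00687·789/(2·3.35) = 1.0909 − 0.80902 = 0.28185.
h = 0.28185² = 0.079440 m.

0.0794 m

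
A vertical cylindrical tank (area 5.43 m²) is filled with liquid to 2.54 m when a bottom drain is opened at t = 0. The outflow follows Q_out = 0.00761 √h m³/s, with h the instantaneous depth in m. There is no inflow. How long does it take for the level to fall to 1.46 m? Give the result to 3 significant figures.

Accumulation of liquid (constant cross-section A): A dh/dt = −0.00761 √h.
This is separable: 2 d(√h)/dt = −0.00761/A, so √h = √h₀ − (0.00761/(2A)) t.
t = 2A(√h₀ − √h)/0.00761 = 2·5.43·(√2.54 − √1.46)/0.00761
  = 10.860 × (1.5937 − 1.2083) / 0.00761 = 550.04 s.

550 s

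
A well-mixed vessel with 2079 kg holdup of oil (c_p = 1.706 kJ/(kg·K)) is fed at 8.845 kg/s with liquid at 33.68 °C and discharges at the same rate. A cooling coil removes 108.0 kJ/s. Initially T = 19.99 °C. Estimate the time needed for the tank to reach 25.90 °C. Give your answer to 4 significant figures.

552.5 s

Unsteady energy balance on the tank contents: M c_p dT/dt = ṁ c_p (T_in − T) − 108.0.
τ = M/ṁ = 235.048 s; T_ss = T_in − Q̇/(ṁ c_p) = 26.5227 °C.
T(t) = T_ss + (T₀ − T_ss) e^(−t/τ). Set T = 25.90:
e^(−t/τ) = (25.90 − 26.5227)/(19.99 − 26.5227) = 0.0953258
t = −235.048 · ln(0.0953258) = 552.470 s.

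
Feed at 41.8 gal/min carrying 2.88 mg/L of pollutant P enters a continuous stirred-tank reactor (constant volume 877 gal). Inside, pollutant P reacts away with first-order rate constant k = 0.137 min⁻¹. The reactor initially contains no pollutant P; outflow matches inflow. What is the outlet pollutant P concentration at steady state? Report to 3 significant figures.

Accumulation = in − out − consumed: V dC/dt = Q C_in − Q C − k V C.
Steady state (dC/dt = 0): C_ss = Q C_in/(Q + kV) = C_in/(1 + kV/Q).
C_ss = 41.8·2.88/(41.8 + 0.137·877) = 120.38/161.95 = 0.74335 mg/L.

0.743 mg/L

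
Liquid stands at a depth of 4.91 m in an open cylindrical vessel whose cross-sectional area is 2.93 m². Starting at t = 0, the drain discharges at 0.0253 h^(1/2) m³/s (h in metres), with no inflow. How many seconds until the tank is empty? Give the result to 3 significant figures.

513 s

With no inflow, A dh/dt = −0.0253 √h.
Separate and integrate: 2(√h − √h₀) = −(0.0253/A) t.
Set h = 0: 2√h₀ = (0.0253/A) t_empty ⇒ t_empty = 2A√h₀/0.0253.
t_empty = 2·2.93·√4.91/0.0253 = 5.8600·2.2159/0.0253 = 513.24 s.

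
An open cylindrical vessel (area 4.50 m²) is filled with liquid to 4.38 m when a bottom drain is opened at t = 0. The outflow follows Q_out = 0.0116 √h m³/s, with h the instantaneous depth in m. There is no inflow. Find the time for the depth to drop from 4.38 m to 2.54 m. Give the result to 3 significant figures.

387 s

A dh/dt = −Q_out = −0.0116 √h.
∫ h^(−1/2) dh = −(0.0116/A) ∫ dt, giving 2√h = 2√h₀ − (0.0116/A) t.
t = 2A(√h₀ − √h)/0.0116 = 2·4.50·(√4.38 − √2.54)/0.0116
  = 9.0000 × (2.0928 − 1.5937) / 0.0116 = 387.24 s.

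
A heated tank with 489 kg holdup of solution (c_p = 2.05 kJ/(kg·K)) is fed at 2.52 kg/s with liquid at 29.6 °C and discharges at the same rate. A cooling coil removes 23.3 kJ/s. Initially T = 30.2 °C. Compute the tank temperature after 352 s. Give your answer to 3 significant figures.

Energy balance: M c_p dT/dt = ṁ c_p (T_in − T) − 23.3.
τ = M/ṁ = 194.05 s; T_ss = T_in − Q̇/(ṁ c_p) = 29.6 − 23.3/(2.52·2.05) = 25.090 °C.
This is linear first-order; T(t) = T_ss + (T₀ − T_ss) e^(−t/τ).
T(352) = 25.090 + (5.1103)·e^(−352/194.05) = 25.090 + (5.1103)·0.16300 = 25.923 °C.

25.9 °C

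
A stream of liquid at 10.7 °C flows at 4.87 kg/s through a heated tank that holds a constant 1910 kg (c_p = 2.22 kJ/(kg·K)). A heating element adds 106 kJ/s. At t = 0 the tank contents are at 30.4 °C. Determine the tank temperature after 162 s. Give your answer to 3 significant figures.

M c_p dT/dt = ṁ c_p (T_in − T) + Q̇.
Rearrange: dT/dt = (T_ss − T)/τ with τ = M/ṁ = 392.20 s and T_ss = T_in + Q̇/(ṁ c_p) = 20.504 °C.
T approaches T_ss exponentially: T(t) = T_ss + (T₀ − T_ss) e^(−t/τ).
T(162) = 20.504 + (9.8955)·e^(−162/392.20) = 20.504 + (9.8955)·0.66162 = 27.052 °C.

27.1 °C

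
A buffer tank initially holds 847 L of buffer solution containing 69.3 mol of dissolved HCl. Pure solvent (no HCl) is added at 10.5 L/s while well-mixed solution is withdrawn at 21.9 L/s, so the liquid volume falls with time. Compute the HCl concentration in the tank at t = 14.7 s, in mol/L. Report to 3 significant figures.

Total volume: dV/dt = Q_in − Q_out = -11.400 L/s, so V(t) = 847 − 11.400 t and V(14.7) = 679.42 L.
No HCl enters, so dm/dt = −Q_out · (m/V).
Separate: dm/m = −Q_out dt/V(t) ⇒ ln(m/m₀) = −(Q_out/(Q_in−Q_out)) ln(V/V₀).
m = m₀ (V₀/V)^(Q_out/(Q_in−Q_out)) = 69.3 × (847/679.42)^(-1.9211) = 45.373 mol.
C = m/V = 45.373/679.42 = 0.066783 mol/L.

0.0668 mol/L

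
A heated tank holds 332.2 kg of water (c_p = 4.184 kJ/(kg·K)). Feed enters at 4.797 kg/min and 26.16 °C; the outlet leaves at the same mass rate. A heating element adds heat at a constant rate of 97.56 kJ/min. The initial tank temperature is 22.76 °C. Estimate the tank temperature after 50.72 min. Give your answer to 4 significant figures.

27.05 °C

M c_p dT/dt = ṁ c_p (T_in − T) + Q̇.
τ = M/ṁ = 69.2516 min; T_ss = T_in + Q̇/(ṁ c_p) = 26.16 + 97.56/(4.797·4.184) = 31.0208 °C.
Integrating: T(t) = T_ss + (T₀ − T_ss) e^(−t/τ).
T(50.72) = 31.0208 + (-8.26083)·e^(−50.72/69.2516) = 31.0208 + (-8.26083)·0.480753 = 27.0494 °C.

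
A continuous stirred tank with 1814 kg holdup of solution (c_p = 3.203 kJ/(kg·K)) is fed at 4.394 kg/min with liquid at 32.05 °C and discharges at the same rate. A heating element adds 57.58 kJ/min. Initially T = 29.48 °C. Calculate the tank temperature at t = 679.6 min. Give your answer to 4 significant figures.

34.86 °C

Energy balance: M c_p dT/dt = ṁ c_p (T_in − T) + 57.58.
Rearrange: dT/dt = (T_ss − T)/τ with τ = M/ṁ = 412.836 min and T_ss = T_in + Q̇/(ṁ c_p) = 36.1412 °C.
Integrating: T(t) = T_ss + (T₀ − T_ss) e^(−t/τ).
T(679.6) = 36.1412 + (-6.66124)·e^(−679.6/412.836) = 36.1412 + (-6.66124)·0.192786 = 34.8570 °C.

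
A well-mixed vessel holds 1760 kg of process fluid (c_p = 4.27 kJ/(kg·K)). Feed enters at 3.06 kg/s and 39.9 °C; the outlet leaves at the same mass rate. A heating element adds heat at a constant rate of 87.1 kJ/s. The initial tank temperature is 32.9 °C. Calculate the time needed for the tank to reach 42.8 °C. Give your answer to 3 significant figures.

741 s

M c_p dT/dt = ṁ c_p (T_in − T) + Q̇.
τ = M/ṁ = 575.16 s; T_ss = T_in + Q̇/(ṁ c_p) = 46.566 °C.
T(t) = T_ss + (T₀ − T_ss) e^(−t/τ). Set T = 42.8:
e^(−t/τ) = (42.8 − 46.566)/(32.9 − 46.566) = 0.27558
t = −575.16 · ln(0.27558) = 741.32 s.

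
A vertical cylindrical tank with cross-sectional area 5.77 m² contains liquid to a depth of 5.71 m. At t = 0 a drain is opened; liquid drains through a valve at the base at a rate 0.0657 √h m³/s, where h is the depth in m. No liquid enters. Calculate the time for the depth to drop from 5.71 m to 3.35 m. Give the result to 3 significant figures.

With no inflow, A dh/dt = −0.0657 √h.
This is separable: 2 d(√h)/dt = −0.0657/A, so √h = √h₀ − (0.0657/(2A)) t.
t = 2A(√h₀ − √h)/0.0657 = 2·5.77·(√5.71 − √3.35)/0.0657
  = 11.540 × (2.3896 − 1.8303) / 0.0657 = 98.232 s.

98.2 s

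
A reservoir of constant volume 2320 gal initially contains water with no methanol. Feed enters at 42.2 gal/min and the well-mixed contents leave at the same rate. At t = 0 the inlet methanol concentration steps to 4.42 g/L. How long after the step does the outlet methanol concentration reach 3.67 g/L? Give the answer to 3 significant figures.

Species balance: V dC/dt = Q(C_in − C) ⇒ τ = V/Q = 54.976 min.
C(t) = C_in + (C₀ − C_in) e^(−t/τ). Set C = 3.67 and solve for t:
e^(−t/τ) = (C − C_in)/(C₀ − C_in) = (3.67 − 4.42)/(0 − 4.42) = 0.16968
t = −τ ln(…) = 54.976 × 1.7738 = 97.518 min.

97.5 min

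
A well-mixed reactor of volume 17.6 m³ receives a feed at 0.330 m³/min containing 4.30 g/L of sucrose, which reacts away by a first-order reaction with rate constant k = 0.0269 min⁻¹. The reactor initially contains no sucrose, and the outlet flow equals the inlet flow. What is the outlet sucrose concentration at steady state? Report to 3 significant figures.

Species balance: V dC/dt = Q C_in − Q C − k V C.
Steady state (dC/dt = 0): C_ss = Q C_in/(Q + kV) = C_in/(1 + kV/Q).
C_ss = 0.330·4.30/(0.330 + 0.0269·17.6) = 1.4190/0.80344 = 1.7662 g/L.

1.77 g/L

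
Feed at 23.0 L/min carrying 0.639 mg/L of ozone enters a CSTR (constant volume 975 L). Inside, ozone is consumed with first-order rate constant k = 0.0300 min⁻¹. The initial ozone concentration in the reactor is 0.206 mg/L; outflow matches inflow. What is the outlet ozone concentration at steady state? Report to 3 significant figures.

0.281 mg/L

Species balance: V dC/dt = Q C_in − Q C − k V C.
Steady state (dC/dt = 0): C_ss = Q C_in/(Q + kV) = C_in/(1 + kV/Q).
C_ss = 23.0·0.639/(23.0 + 0.0300·975) = 14.697/52.250 = 0.28128 mg/L.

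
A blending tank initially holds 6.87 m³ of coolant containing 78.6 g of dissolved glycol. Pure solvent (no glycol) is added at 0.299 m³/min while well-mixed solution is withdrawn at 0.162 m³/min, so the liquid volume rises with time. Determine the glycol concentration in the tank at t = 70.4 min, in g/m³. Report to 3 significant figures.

1.69 g/m³

Let m(t) be the amount of glycol. Volume: V(t) = V₀ + (Q_in − Q_out) t = 6.87 + 0.13700 t; V(70.4) = 16.515 m³.
Solute balance: dm/dt = 0 − Q_out C = −Q_out m/V(t).
Separate: dm/m = −Q_out dt/V(t) ⇒ ln(m/m₀) = −(Q_out/(Q_in−Q_out)) ln(V/V₀).
m = m₀ (V₀/V)^(Q_out/(Q_in−Q_out)) = 78.6 × (6.87/16.515)^(1.1825) = 27.861 g.
C = m/V = 27.861/16.515 = 1.6870 g/m³.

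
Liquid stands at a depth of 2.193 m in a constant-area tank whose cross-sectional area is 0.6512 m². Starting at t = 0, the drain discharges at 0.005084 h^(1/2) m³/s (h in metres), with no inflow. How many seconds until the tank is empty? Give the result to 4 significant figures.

379.4 s

With no inflow, A dh/dt = −0.005084 √h.
This is separable: 2 d(√h)/dt = −0.005084/A, so √h = √h₀ − (0.005084/(2A)) t.
Tank is empty when √h = 0: t_empty = 2A√h₀/0.005084.
t_empty = 2·0.6512·√2.193/0.005084 = 1.30240·1.48088/0.005084 = 379.366 s.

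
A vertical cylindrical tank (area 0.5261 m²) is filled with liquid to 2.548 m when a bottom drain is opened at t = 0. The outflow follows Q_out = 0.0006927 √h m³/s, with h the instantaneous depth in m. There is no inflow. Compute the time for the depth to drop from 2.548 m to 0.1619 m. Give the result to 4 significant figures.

1813 s

A dh/dt = −Q_out = −0.0006927 √h.
Separate and integrate: 2(√h − √h₀) = −(0.0006927/A) t.
t = 2A(√h₀ − √h)/0.0006927 = 2·0.5261·(√2.548 − √0.1619)/0.0006927
  = 1.05220 × (1.59625 − 0.402368) / 0.0006927 = 1813.48 s.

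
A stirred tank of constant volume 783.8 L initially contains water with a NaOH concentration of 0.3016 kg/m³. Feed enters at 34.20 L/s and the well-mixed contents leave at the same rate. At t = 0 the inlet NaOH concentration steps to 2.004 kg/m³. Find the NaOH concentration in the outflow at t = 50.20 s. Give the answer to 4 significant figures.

Mass balance on the solute (V constant): V dC/dt = Q(C_in − C).
Rewrite as dC/dt + C/τ = C_in/τ, τ = V/Q = 22.9181 s.
C approaches C_in exponentially: C(t) = C_in + (C₀ − C_in) e^(−t/τ).
C(50.20) = 2.004 + (0.3016 − 2.004)·e^(−50.20/22.9181) = 2.004 + (-1.70240)·0.111871 = 1.81355 kg/m³.

1.814 kg/m³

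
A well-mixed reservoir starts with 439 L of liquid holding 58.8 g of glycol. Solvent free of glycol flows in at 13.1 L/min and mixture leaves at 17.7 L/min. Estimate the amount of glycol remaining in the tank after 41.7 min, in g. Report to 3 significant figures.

Total volume: dV/dt = Q_in − Q_out = -4.6000 L/min, so V(t) = 439 − 4.6000 t and V(41.7) = 247.18 L.
Solute balance: dm/dt = 0 − Q_out C = −Q_out m/V(t).
Separate: dm/m = −Q_out dt/V(t) ⇒ ln(m/m₀) = −(Q_out/(Q_in−Q_out)) ln(V/V₀).
m = m₀ (V₀/V)^(Q_out/(Q_in−Q_out)) = 58.8 × (439/247.18)^(-3.8478) = 6.4496 g.

6.45 g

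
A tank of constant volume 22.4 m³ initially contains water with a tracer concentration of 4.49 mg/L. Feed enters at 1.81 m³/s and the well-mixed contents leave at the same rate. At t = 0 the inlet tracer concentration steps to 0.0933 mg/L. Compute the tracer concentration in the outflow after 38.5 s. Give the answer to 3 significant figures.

Mass balance on the solute (V constant): V dC/dt = Q(C_in − C).
So dC/dt = (C_in − C)/τ with τ = V/Q = 22.4/1.81 = 12.376 s.
C approaches C_in exponentially: C(t) = C_in + (C₀ − C_in) e^(−t/τ).
C(38.5) = 0.0933 + (4.49 − 0.0933)·e^(−38.5/12.376) = 0.0933 + (4.3967)·0.044559 = 0.28921 mg/L.

0.289 mg/L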